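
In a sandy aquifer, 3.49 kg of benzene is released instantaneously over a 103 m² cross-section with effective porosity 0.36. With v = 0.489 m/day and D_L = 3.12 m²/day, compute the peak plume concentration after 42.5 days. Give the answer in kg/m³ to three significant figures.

The peak of an instantaneous 1D plume sits at x = vt; there the Gaussian factor is 1 and C_max = M/(n_e·A·√(4πDt)), where n_e·A is the pore area the mass is dissolved in.
√(4πDt) = √(4π × 3.12 × 42.5) = 40.82 m, so C_max = 3.49/(0.36 × 103 × 40.82) = 0.00231 kg/m³.

0.00231 kg/m³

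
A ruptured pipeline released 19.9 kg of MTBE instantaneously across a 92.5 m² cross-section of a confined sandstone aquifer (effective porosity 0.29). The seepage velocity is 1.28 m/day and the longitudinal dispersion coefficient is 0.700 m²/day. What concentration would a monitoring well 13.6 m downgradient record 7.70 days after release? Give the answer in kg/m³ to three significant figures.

0.0470 kg/m³

For an instantaneous plane source, C(x,t) = M/(n_e·A·√(4πDt)) · exp(−(x−vt)²/(4Dt)), with n_e·A the pore (flow) area.
Plume center vt = 1.28 × 7.70 = 9.856 m, so the well at 13.6 m is 3.744 m downgradient of the peak.
√(4πDt) = 8.230 m, giving peak height M/(n_e·A·√(4πDt)) = 19.9/(0.29 × 92.5 × 8.230) = 0.09014 kg/m³.
(x−vt)²/(4Dt) = (3.744)²/(4 × 0.700 × 7.70) = 0.6502; exp(−0.6502) = 0.5219.
C = 0.09014 × 0.5219 = 0.0470 kg/m³.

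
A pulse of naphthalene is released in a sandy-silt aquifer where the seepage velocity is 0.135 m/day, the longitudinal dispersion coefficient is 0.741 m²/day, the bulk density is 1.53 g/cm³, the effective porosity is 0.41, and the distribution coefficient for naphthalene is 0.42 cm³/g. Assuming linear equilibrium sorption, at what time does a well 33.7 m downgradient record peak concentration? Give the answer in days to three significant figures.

545 days

Retardation factor R = 1 + ρ_b·K_d/n = 1 + 1.53 × 0.42/0.41 = 2.567.
Sorption retards both mechanisms: v_R = v/R = 0.05259 m/day, D_R = D/R = 0.2887 m²/day.
Peak time from v_R²t² + 2D_R t − x² = 0: t = (√(D_R² + v_R²x²) − D_R)/v_R².
√(D_R² + v_R²x²) = √(0.2887² + 0.05259² × 33.7²) = 1.796; v_R² = 0.002766.
t = (1.796 − 0.2887)/0.002766 = 545 days.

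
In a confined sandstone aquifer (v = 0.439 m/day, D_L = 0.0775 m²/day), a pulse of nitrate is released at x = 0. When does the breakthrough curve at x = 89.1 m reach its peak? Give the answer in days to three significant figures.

For the 1D instantaneous-source solution, setting ∂C/∂t = 0 at fixed x gives v²t² + 2Dt − x² = 0, so t = (√(D² + v²x²) − D)/v².
√(D² + v²x²) = √(0.0775² + 0.439² × 89.1²) = 39.11; v² = 0.192721.
t = (39.11 − 0.0775)/0.192721 = 203 days (vs. the pure-advection estimate x/v = 203 d).

203 days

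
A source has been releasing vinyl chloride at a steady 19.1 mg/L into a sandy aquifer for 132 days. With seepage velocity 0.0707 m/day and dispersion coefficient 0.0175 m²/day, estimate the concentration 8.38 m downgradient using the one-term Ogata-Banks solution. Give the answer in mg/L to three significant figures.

12.8 mg/L

For a continuous step input, C/C₀ ≈ ½·erfc((x−vt)/(2√(Dt))).
vt = 0.0707 × 132 = 9.3324 m and 2√(Dt) = 2√(0.0175 × 132) = 3.040 m.
Argument (x−vt)/(2√(Dt)) = (8.38 − 9.3324)/3.040 = -0.3133; ½·erfc(-0.3133) = 0.6711.
C = 19.1 × 0.6711 = 12.8 mg/L.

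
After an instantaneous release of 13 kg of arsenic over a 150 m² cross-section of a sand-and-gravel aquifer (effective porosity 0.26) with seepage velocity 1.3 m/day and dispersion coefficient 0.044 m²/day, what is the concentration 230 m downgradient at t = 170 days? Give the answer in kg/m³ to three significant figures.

For an instantaneous plane source, C(x,t) = M/(n_e·A·√(4πDt)) · exp(−(x−vt)²/(4Dt)), with n_e·A the pore (flow) area.
Plume center vt = 1.3 × 170 = 221 m, so the well at 230 m is 9 m downgradient of the peak.
√(4πDt) = 9.695 m, giving peak height M/(n_e·A·√(4πDt)) = 13/(0.26 × 150 × 9.695) = 0.03438 kg/m³.
(x−vt)²/(4Dt) = (9)²/(4 × 0.044 × 170) = 2.707; exp(−2.707) = 0.06674.
C = 0.03438 × 0.06674 = 0.00229 kg/m³.

0.00229 kg/m³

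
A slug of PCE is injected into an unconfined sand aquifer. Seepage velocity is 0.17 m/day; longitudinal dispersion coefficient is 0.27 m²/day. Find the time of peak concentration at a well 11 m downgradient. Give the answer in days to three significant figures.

For the 1D instantaneous-source solution, setting ∂C/∂t = 0 at fixed x gives v²t² + 2Dt − x² = 0, so t = (√(D² + v²x²) − D)/v².
√(D² + v²x²) = √(0.27² + 0.17² × 11²) = 1.889; v² = 0.0289.
t = (1.889 − 0.27)/0.0289 = 56.0 days (vs. the pure-advection estimate x/v = 64.7 d).

56.0 days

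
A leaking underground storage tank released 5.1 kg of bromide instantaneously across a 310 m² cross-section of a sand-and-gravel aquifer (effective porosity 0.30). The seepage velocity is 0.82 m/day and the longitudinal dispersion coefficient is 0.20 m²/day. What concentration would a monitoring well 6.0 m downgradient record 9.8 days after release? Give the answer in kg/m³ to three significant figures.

0.00651 kg/m³

For an instantaneous plane source, C(x,t) = M/(n_e·A·√(4πDt)) · exp(−(x−vt)²/(4Dt)), with n_e·A the pore (flow) area.
Plume center vt = 0.82 × 9.8 = 8.036 m, so the well at 6.0 m is 2.036 m upgradient of the peak.
√(4πDt) = 4.963 m, giving peak height M/(n_e·A·√(4πDt)) = 5.1/(0.30 × 310 × 4.963) = 0.01105 kg/m³.
(x−vt)²/(4Dt) = (-2.036)²/(4 × 0.20 × 9.8) = 0.5287; exp(−0.5287) = 0.5894.
C = 0.01105 × 0.5894 = 0.00651 kg/m³.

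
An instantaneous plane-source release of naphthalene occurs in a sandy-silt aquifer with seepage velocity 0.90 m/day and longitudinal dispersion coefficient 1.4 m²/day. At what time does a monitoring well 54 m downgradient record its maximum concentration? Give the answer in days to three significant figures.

For the 1D instantaneous-source solution, setting ∂C/∂t = 0 at fixed x gives v²t² + 2Dt − x² = 0, so t = (√(D² + v²x²) − D)/v².
√(D² + v²x²) = √(1.4² + 0.90² × 54²) = 48.62; v² = 0.81.
t = (48.62 − 1.4)/0.81 = 58.3 days (vs. the pure-advection estimate x/v = 60.0 d).

58.3 days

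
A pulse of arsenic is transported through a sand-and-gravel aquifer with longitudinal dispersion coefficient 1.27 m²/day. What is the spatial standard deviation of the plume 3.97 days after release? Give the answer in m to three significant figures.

3.18 m

Dispersive spreading gives a Gaussian with σ² = 2Dt; advection only shifts the center.
σ = √(2 × 1.27 × 3.97) = 3.18 m.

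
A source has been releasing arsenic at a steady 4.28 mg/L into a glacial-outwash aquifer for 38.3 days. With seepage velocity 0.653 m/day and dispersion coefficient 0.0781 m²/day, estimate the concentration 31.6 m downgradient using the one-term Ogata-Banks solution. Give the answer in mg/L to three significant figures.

For a continuous step input, C/C₀ ≈ ½·erfc((x−vt)/(2√(Dt))).
vt = 0.653 × 38.3 = 25.0099 m and 2√(Dt) = 2√(0.0781 × 38.3) = 3.459 m.
Argument (x−vt)/(2√(Dt)) = (31.6 − 25.0099)/3.459 = 1.905; ½·erfc(1.905) = 0.003529.
C = 4.28 × 0.003529 = 0.0151 mg/L.

0.0151 mg/L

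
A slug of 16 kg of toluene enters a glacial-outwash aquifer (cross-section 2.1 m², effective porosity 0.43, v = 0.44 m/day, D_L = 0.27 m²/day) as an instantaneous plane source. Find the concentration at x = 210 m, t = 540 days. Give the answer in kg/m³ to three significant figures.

0.112 kg/m³

For an instantaneous plane source, C(x,t) = M/(n_e·A·√(4πDt)) · exp(−(x−vt)²/(4Dt)), with n_e·A the pore (flow) area.
Plume center vt = 0.44 × 540 = 237.6 m, so the well at 210 m is 27.6 m upgradient of the peak.
√(4πDt) = 42.80 m, giving peak height M/(n_e·A·√(4πDt)) = 16/(0.43 × 2.1 × 42.80) = 0.4140 kg/m³.
(x−vt)²/(4Dt) = (-27.6)²/(4 × 0.27 × 540) = 1.306; exp(−1.306) = 0.2709.
C = 0.4140 × 0.2709 = 0.112 kg/m³.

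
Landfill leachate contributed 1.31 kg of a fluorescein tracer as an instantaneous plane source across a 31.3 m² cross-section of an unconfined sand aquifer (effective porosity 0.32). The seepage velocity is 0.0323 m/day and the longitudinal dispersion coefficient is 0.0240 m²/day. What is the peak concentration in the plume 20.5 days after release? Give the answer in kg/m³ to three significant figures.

0.0526 kg/m³

The peak of an instantaneous 1D plume sits at x = vt; there the Gaussian factor is 1 and C_max = M/(n_e·A·√(4πDt)), where n_e·A is the pore area the mass is dissolved in.
√(4πDt) = √(4π × 0.0240 × 20.5) = 2.486 m, so C_max = 1.31/(0.32 × 31.3 × 2.486) = 0.0526 kg/m³.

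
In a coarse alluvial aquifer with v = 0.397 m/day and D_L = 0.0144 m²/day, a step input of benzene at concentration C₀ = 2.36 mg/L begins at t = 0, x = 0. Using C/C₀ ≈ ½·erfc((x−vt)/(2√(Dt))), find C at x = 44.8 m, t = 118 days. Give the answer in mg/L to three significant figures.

2.04 mg/L

For a continuous step input, C/C₀ ≈ ½·erfc((x−vt)/(2√(Dt))).
vt = 0.397 × 118 = 46.846 m and 2√(Dt) = 2√(0.0144 × 118) = 2.607 m.
Argument (x−vt)/(2√(Dt)) = (44.8 − 46.846)/2.607 = -0.7848; ½·erfc(-0.7848) = 0.8665.
C = 2.36 × 0.8665 = 2.04 mg/L.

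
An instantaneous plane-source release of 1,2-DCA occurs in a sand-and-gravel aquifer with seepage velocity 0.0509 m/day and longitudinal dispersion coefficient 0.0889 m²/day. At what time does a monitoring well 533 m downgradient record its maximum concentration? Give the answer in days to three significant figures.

10400 days

For the 1D instantaneous-source solution, setting ∂C/∂t = 0 at fixed x gives v²t² + 2Dt − x² = 0, so t = (√(D² + v²x²) − D)/v².
√(D² + v²x²) = √(0.0889² + 0.0509² × 533²) = 27.13; v² = 0.00259081.
t = (27.13 − 0.0889)/0.00259081 = 10400 days (vs. the pure-advection estimate x/v = 10500 d).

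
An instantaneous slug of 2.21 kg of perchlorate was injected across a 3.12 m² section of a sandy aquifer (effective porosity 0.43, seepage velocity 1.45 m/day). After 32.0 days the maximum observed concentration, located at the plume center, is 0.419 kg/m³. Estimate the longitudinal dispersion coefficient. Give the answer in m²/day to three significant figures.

0.0384 m²/day

At the plume center C_max = M/(n_e·A·√(4πDt)), so D = M²/(4πt·(n_e·A·C_max)²).
n_e·A·C_max = 0.43 × 3.12 × 0.419 = 0.5621 kg/m.
D = 2.21²/(4π × 32.0 × 0.5621²) = 0.0384 m²/day.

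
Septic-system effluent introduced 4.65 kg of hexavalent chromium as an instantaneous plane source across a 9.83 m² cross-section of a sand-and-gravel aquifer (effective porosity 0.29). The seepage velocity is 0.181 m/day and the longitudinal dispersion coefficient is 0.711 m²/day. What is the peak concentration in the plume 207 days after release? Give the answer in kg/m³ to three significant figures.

The peak of an instantaneous 1D plume sits at x = vt; there the Gaussian factor is 1 and C_max = M/(n_e·A·√(4πDt)), where n_e·A is the pore area the mass is dissolved in.
√(4πDt) = √(4π × 0.711 × 207) = 43.01 m, so C_max = 4.65/(0.29 × 9.83 × 43.01) = 0.0379 kg/m³.

0.0379 kg/m³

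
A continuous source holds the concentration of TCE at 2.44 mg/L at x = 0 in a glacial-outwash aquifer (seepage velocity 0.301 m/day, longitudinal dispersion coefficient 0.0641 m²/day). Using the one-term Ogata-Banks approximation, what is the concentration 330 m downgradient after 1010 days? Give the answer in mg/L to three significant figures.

For a continuous step input, C/C₀ ≈ ½·erfc((x−vt)/(2√(Dt))).
vt = 0.301 × 1010 = 304.01 m and 2√(Dt) = 2√(0.0641 × 1010) = 16.09 m.
Argument (x−vt)/(2√(Dt)) = (330 − 304.01)/16.09 = 1.615; ½·erfc(1.615) = 0.01119.
C = 2.44 × 0.01119 = 0.0273 mg/L.

0.0273 mg/L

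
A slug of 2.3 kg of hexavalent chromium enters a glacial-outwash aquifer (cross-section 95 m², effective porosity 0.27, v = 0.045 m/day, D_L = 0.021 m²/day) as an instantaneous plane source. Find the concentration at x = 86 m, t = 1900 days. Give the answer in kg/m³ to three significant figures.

0.00400 kg/m³

For an instantaneous plane source, C(x,t) = M/(n_e·A·√(4πDt)) · exp(−(x−vt)²/(4Dt)), with n_e·A the pore (flow) area.
Plume center vt = 0.045 × 1900 = 85.5 m, so the well at 86 m is 0.5 m downgradient of the peak.
√(4πDt) = 22.39 m, giving peak height M/(n_e·A·√(4πDt)) = 2.3/(0.27 × 95 × 22.39) = 0.004005 kg/m³.
(x−vt)²/(4Dt) = (0.5)²/(4 × 0.021 × 1900) = 0.001566; exp(−0.001566) = 0.9984.
C = 0.004005 × 0.9984 = 0.00400 kg/m³.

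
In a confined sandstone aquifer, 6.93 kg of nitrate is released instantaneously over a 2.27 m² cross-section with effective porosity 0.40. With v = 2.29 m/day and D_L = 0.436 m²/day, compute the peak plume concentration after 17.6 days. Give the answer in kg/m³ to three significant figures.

0.777 kg/m³

The peak of an instantaneous 1D plume sits at x = vt; there the Gaussian factor is 1 and C_max = M/(n_e·A·√(4πDt)), where n_e·A is the pore area the mass is dissolved in.
√(4πDt) = √(4π × 0.436 × 17.6) = 9.820 m, so C_max = 6.93/(0.40 × 2.27 × 9.820) = 0.777 kg/m³.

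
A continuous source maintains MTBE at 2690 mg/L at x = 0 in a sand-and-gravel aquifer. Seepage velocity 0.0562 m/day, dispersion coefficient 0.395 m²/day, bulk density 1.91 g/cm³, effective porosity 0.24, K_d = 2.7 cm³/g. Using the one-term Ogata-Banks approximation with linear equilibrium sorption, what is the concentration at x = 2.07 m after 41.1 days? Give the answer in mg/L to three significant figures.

Retardation factor R = 1 + ρ_b·K_d/n = 1 + 1.91 × 2.7/0.24 = 22.49.
Sorption retards both mechanisms: v_R = v/R = 0.002499 m/day, D_R = D/R = 0.01756 m²/day.
v_R·t = 0.002499 × 41.1 = 0.1027089 m; 2√(D_R t) = 1.699 m; argument = (2.07 − 0.1027089)/1.699 = 1.158.
C = C₀ × ½·erfc(1.158) = 2690 × 0.05075 = 137 mg/L.

137 mg/L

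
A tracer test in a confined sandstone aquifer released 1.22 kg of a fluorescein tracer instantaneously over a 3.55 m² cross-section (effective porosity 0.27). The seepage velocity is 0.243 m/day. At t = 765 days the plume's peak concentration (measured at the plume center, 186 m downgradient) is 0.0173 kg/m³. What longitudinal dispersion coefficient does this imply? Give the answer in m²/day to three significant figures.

0.563 m²/day

At the plume center C_max = M/(n_e·A·√(4πDt)), so D = M²/(4πt·(n_e·A·C_max)²).
n_e·A·C_max = 0.27 × 3.55 × 0.0173 = 0.01658 kg/m.
D = 1.22²/(4π × 765 × 0.01658²) = 0.563 m²/day.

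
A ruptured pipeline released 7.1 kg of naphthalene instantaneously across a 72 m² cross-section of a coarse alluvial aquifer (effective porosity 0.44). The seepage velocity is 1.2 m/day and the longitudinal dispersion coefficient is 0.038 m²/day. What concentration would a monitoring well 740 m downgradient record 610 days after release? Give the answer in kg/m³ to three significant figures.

For an instantaneous plane source, C(x,t) = M/(n_e·A·√(4πDt)) · exp(−(x−vt)²/(4Dt)), with n_e·A the pore (flow) area.
Plume center vt = 1.2 × 610 = 732 m, so the well at 740 m is 8 m downgradient of the peak.
√(4πDt) = 17.07 m, giving peak height M/(n_e·A·√(4πDt)) = 7.1/(0.44 × 72 × 17.07) = 0.01313 kg/m³.
(x−vt)²/(4Dt) = (8)²/(4 × 0.038 × 610) = 0.6903; exp(−0.6903) = 0.5014.
C = 0.01313 × 0.5014 = 0.00658 kg/m³.

0.00658 kg/m³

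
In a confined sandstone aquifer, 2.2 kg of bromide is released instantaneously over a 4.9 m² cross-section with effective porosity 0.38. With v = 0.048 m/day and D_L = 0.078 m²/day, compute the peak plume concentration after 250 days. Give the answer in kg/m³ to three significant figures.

0.0755 kg/m³

The peak of an instantaneous 1D plume sits at x = vt; there the Gaussian factor is 1 and C_max = M/(n_e·A·√(4πDt)), where n_e·A is the pore area the mass is dissolved in.
√(4πDt) = √(4π × 0.078 × 250) = 15.65 m, so C_max = 2.2/(0.38 × 4.9 × 15.65) = 0.0755 kg/m³.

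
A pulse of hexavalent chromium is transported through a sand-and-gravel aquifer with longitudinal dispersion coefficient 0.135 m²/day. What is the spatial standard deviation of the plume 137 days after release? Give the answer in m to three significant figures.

6.08 m

Dispersive spreading gives a Gaussian with σ² = 2Dt; advection only shifts the center.
σ = √(2 × 0.135 × 137) = 6.08 m.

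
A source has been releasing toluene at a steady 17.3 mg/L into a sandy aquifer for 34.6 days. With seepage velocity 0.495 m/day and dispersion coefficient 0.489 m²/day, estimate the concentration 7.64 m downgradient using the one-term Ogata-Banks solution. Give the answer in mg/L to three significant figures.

16.4 mg/L

For a continuous step input, C/C₀ ≈ ½·erfc((x−vt)/(2√(Dt))).
vt = 0.495 × 34.6 = 17.127 m and 2√(Dt) = 2√(0.489 × 34.6) = 8.227 m.
Argument (x−vt)/(2√(Dt)) = (7.64 − 17.127)/8.227 = -1.153; ½·erfc(-1.153) = 0.9485.
C = 17.3 × 0.9485 = 16.4 mg/L.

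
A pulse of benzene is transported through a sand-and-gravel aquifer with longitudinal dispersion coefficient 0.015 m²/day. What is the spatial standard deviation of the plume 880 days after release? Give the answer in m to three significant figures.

Dispersive spreading gives a Gaussian with σ² = 2Dt; advection only shifts the center.
σ = √(2 × 0.015 × 880) = 5.14 m.

5.14 m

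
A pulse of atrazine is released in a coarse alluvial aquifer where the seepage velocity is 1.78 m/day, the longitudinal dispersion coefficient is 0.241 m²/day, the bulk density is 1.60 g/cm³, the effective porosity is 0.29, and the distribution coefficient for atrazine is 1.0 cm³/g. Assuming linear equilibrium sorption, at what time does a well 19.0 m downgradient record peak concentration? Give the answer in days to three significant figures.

Retardation factor R = 1 + ρ_b·K_d/n = 1 + 1.60 × 1.0/0.29 = 6.517.
Sorption retards both mechanisms: v_R = v/R = 0.2731 m/day, D_R = D/R = 0.03698 m²/day.
Peak time from v_R²t² + 2D_R t − x² = 0: t = (√(D_R² + v_R²x²) − D_R)/v_R².
√(D_R² + v_R²x²) = √(0.03698² + 0.2731² × 19.0²) = 5.189; v_R² = 0.07458.
t = (5.189 − 0.03698)/0.07458 = 69.1 days.

69.1 days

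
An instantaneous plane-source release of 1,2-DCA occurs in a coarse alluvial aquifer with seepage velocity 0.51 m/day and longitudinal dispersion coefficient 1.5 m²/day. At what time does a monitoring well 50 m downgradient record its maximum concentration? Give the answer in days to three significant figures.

92.4 days

For the 1D instantaneous-source solution, setting ∂C/∂t = 0 at fixed x gives v²t² + 2Dt − x² = 0, so t = (√(D² + v²x²) − D)/v².
√(D² + v²x²) = √(1.5² + 0.51² × 50²) = 25.54; v² = 0.2601.
t = (25.54 − 1.5)/0.2601 = 92.4 days (vs. the pure-advection estimate x/v = 98.0 d).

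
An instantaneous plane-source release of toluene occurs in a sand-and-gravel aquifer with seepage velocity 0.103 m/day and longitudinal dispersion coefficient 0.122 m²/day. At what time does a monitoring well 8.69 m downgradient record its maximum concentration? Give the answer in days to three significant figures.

For the 1D instantaneous-source solution, setting ∂C/∂t = 0 at fixed x gives v²t² + 2Dt − x² = 0, so t = (√(D² + v²x²) − D)/v².
√(D² + v²x²) = √(0.122² + 0.103² × 8.69²) = 0.9033; v² = 0.010609.
t = (0.9033 − 0.122)/0.010609 = 73.6 days (vs. the pure-advection estimate x/v = 84.4 d).

73.6 days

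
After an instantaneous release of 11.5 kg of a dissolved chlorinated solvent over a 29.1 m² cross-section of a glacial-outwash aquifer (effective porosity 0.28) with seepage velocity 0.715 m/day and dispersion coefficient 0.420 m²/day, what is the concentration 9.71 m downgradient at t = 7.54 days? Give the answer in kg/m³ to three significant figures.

For an instantaneous plane source, C(x,t) = M/(n_e·A·√(4πDt)) · exp(−(x−vt)²/(4Dt)), with n_e·A the pore (flow) area.
Plume center vt = 0.715 × 7.54 = 5.3911 m, so the well at 9.71 m is 4.3189 m downgradient of the peak.
√(4πDt) = 6.308 m, giving peak height M/(n_e·A·√(4πDt)) = 11.5/(0.28 × 29.1 × 6.308) = 0.2237 kg/m³.
(x−vt)²/(4Dt) = (4.3189)²/(4 × 0.420 × 7.54) = 1.473; exp(−1.473) = 0.2292.
C = 0.2237 × 0.2292 = 0.0513 kg/m³.

0.0513 kg/m³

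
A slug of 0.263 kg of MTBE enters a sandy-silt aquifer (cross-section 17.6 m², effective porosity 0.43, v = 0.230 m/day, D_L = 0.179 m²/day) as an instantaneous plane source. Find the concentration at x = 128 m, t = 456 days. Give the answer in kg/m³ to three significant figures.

For an instantaneous plane source, C(x,t) = M/(n_e·A·√(4πDt)) · exp(−(x−vt)²/(4Dt)), with n_e·A the pore (flow) area.
Plume center vt = 0.230 × 456 = 104.88 m, so the well at 128 m is 23.12 m downgradient of the peak.
√(4πDt) = 32.03 m, giving peak height M/(n_e·A·√(4πDt)) = 0.263/(0.43 × 17.6 × 32.03) = 0.001085 kg/m³.
(x−vt)²/(4Dt) = (23.12)²/(4 × 0.179 × 456) = 1.637; exp(−1.637) = 0.1946.
C = 0.001085 × 0.1946 = 0.000211 kg/m³.

0.000211 kg/m³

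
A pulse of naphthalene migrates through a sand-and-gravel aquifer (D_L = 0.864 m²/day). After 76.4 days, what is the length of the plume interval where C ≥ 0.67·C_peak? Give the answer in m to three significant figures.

20.6 m

The plume is Gaussian with σ = √(2Dt) = √(2 × 0.864 × 76.4) = 11.49 m.
C/C_peak = exp(−Δx²/(2σ²)) = 0.67 ⇒ Δx = σ·√(−2 ln 0.67) = 11.49 × 0.8950 = 10.28 m.
Width = 2Δx = 20.6 m.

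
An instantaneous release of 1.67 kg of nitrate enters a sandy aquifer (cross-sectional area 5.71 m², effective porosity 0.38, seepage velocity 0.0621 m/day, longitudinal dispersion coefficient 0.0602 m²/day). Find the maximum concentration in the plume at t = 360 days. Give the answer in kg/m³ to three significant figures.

0.0466 kg/m³

The peak of an instantaneous 1D plume sits at x = vt; there the Gaussian factor is 1 and C_max = M/(n_e·A·√(4πDt)), where n_e·A is the pore area the mass is dissolved in.
√(4πDt) = √(4π × 0.0602 × 360) = 16.50 m, so C_max = 1.67/(0.38 × 5.71 × 16.50) = 0.0466 kg/m³.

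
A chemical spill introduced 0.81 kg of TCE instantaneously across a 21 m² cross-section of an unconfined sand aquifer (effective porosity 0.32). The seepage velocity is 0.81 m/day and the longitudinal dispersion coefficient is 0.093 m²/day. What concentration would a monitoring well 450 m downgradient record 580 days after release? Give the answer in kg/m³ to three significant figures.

0.000752 kg/m³

For an instantaneous plane source, C(x,t) = M/(n_e·A·√(4πDt)) · exp(−(x−vt)²/(4Dt)), with n_e·A the pore (flow) area.
Plume center vt = 0.81 × 580 = 469.8 m, so the well at 450 m is 19.8 m upgradient of the peak.
√(4πDt) = 26.04 m, giving peak height M/(n_e·A·√(4πDt)) = 0.81/(0.32 × 21 × 26.04) = 0.004629 kg/m³.
(x−vt)²/(4Dt) = (-19.8)²/(4 × 0.093 × 580) = 1.817; exp(−1.817) = 0.1625.
C = 0.004629 × 0.1625 = 0.000752 kg/m³.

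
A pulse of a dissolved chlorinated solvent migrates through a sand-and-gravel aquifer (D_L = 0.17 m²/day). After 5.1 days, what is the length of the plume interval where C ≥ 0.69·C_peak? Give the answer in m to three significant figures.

2.27 m

The plume is Gaussian with σ = √(2Dt) = √(2 × 0.17 × 5.1) = 1.317 m.
C/C_peak = exp(−Δx²/(2σ²)) = 0.69 ⇒ Δx = σ·√(−2 ln 0.69) = 1.317 × 0.8615 = 1.135 m.
Width = 2Δx = 2.27 m.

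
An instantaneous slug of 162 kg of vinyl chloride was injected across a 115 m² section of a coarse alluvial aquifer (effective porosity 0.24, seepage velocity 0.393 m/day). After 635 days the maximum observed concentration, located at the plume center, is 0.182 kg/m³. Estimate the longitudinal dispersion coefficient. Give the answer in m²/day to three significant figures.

At the plume center C_max = M/(n_e·A·√(4πDt)), so D = M²/(4πt·(n_e·A·C_max)²).
n_e·A·C_max = 0.24 × 115 × 0.182 = 5.023 kg/m.
D = 162²/(4π × 635 × 5.023²) = 0.130 m²/day.

0.130 m²/day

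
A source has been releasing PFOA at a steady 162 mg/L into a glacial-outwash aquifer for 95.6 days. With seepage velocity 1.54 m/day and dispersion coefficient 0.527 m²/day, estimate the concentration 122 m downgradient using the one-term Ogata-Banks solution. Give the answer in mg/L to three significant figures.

161 mg/L

For a continuous step input, C/C₀ ≈ ½·erfc((x−vt)/(2√(Dt))).
vt = 1.54 × 95.6 = 147.224 m and 2√(Dt) = 2√(0.527 × 95.6) = 14.20 m.
Argument (x−vt)/(2√(Dt)) = (122 − 147.224)/14.20 = -1.776; ½·erfc(-1.776) = 0.9940.
C = 162 × 0.9940 = 161 mg/L.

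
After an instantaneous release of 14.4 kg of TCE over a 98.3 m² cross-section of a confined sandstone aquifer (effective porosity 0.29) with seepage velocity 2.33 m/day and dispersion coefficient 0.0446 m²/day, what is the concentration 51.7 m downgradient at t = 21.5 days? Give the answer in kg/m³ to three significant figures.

For an instantaneous plane source, C(x,t) = M/(n_e·A·√(4πDt)) · exp(−(x−vt)²/(4Dt)), with n_e·A the pore (flow) area.
Plume center vt = 2.33 × 21.5 = 50.095 m, so the well at 51.7 m is 1.605 m downgradient of the peak.
√(4πDt) = 3.471 m, giving peak height M/(n_e·A·√(4πDt)) = 14.4/(0.29 × 98.3 × 3.471) = 0.1455 kg/m³.
(x−vt)²/(4Dt) = (1.605)²/(4 × 0.0446 × 21.5) = 0.6716; exp(−0.6716) = 0.5109.
C = 0.1455 × 0.5109 = 0.0743 kg/m³.

0.0743 kg/m³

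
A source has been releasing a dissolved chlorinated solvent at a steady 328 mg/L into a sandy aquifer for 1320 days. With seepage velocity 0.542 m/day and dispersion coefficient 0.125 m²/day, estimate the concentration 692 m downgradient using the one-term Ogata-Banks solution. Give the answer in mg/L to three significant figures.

For a continuous step input, C/C₀ ≈ ½·erfc((x−vt)/(2√(Dt))).
vt = 0.542 × 1320 = 715.44 m and 2√(Dt) = 2√(0.125 × 1320) = 25.69 m.
Argument (x−vt)/(2√(Dt)) = (692 − 715.44)/25.69 = -0.9124; ½·erfc(-0.9124) = 0.9015.
C = 328 × 0.9015 = 296 mg/L.

296 mg/L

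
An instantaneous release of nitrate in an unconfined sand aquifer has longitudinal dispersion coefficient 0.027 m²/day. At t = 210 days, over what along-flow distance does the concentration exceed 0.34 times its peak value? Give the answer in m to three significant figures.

9.89 m

The plume is Gaussian with σ = √(2Dt) = √(2 × 0.027 × 210) = 3.367 m.
C/C_peak = exp(−Δx²/(2σ²)) = 0.34 ⇒ Δx = σ·√(−2 ln 0.34) = 3.367 × 1.469 = 4.946 m.
Width = 2Δx = 9.89 m.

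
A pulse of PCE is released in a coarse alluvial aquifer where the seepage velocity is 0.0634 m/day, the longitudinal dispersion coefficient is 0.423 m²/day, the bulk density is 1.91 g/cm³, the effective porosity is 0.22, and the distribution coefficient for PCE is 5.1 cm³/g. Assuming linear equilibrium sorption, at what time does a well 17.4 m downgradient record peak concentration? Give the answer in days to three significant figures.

8540 days

Retardation factor R = 1 + ρ_b·K_d/n = 1 + 1.91 × 5.1/0.22 = 45.28.
Sorption retards both mechanisms: v_R = v/R = 0.001400 m/day, D_R = D/R = 0.009342 m²/day.
Peak time from v_R²t² + 2D_R t − x² = 0: t = (√(D_R² + v_R²x²) − D_R)/v_R².
√(D_R² + v_R²x²) = √(0.009342² + 0.001400² × 17.4²) = 0.02609; v_R² = 1.960e-06.
t = (0.02609 − 0.009342)/1.960e-06 = 8540 days.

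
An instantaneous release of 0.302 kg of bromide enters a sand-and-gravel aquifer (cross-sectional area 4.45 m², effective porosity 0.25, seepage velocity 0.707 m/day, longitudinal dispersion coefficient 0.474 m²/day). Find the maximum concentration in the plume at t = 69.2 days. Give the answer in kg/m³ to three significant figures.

The peak of an instantaneous 1D plume sits at x = vt; there the Gaussian factor is 1 and C_max = M/(n_e·A·√(4πDt)), where n_e·A is the pore area the mass is dissolved in.
√(4πDt) = √(4π × 0.474 × 69.2) = 20.30 m, so C_max = 0.302/(0.25 × 4.45 × 20.30) = 0.0134 kg/m³.

0.0134 kg/m³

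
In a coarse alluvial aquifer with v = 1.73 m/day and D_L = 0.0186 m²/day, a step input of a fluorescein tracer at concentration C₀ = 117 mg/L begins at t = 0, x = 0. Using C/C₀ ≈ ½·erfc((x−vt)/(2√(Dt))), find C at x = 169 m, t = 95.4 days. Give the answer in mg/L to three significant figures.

For a continuous step input, C/C₀ ≈ ½·erfc((x−vt)/(2√(Dt))).
vt = 1.73 × 95.4 = 165.042 m and 2√(Dt) = 2√(0.0186 × 95.4) = 2.664 m.
Argument (x−vt)/(2√(Dt)) = (169 − 165.042)/2.664 = 1.486; ½·erfc(1.486) = 0.01780.
C = 117 × 0.01780 = 2.08 mg/L.

2.08 mg/L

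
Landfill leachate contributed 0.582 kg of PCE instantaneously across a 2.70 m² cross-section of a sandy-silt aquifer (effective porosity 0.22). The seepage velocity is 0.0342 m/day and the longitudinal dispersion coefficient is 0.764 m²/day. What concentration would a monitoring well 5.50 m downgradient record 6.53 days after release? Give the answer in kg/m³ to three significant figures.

For an instantaneous plane source, C(x,t) = M/(n_e·A·√(4πDt)) · exp(−(x−vt)²/(4Dt)), with n_e·A the pore (flow) area.
Plume center vt = 0.0342 × 6.53 = 0.223326 m, so the well at 5.50 m is 5.276674 m downgradient of the peak.
√(4πDt) = 7.918 m, giving peak height M/(n_e·A·√(4πDt)) = 0.582/(0.22 × 2.70 × 7.918) = 0.1237 kg/m³.
(x−vt)²/(4Dt) = (5.276674)²/(4 × 0.764 × 6.53) = 1.395; exp(−1.395) = 0.2478.
C = 0.1237 × 0.2478 = 0.0307 kg/m³.

0.0307 kg/m³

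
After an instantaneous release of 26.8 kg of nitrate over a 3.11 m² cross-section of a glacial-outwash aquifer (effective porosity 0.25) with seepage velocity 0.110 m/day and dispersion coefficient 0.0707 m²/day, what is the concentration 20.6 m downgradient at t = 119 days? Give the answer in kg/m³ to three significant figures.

0.627 kg/m³

For an instantaneous plane source, C(x,t) = M/(n_e·A·√(4πDt)) · exp(−(x−vt)²/(4Dt)), with n_e·A the pore (flow) area.
Plume center vt = 0.110 × 119 = 13.09 m, so the well at 20.6 m is 7.51 m downgradient of the peak.
√(4πDt) = 10.28 m, giving peak height M/(n_e·A·√(4πDt)) = 26.8/(0.25 × 3.11 × 10.28) = 3.353 kg/m³.
(x−vt)²/(4Dt) = (7.51)²/(4 × 0.0707 × 119) = 1.676; exp(−1.676) = 0.1871.
C = 3.353 × 0.1871 = 0.627 kg/m³.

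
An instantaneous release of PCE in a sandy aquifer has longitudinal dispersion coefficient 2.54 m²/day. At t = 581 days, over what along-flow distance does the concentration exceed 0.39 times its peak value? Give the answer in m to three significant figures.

The plume is Gaussian with σ = √(2Dt) = √(2 × 2.54 × 581) = 54.33 m.
C/C_peak = exp(−Δx²/(2σ²)) = 0.39 ⇒ Δx = σ·√(−2 ln 0.39) = 54.33 × 1.372 = 74.54 m.
Width = 2Δx = 149 m.

149 m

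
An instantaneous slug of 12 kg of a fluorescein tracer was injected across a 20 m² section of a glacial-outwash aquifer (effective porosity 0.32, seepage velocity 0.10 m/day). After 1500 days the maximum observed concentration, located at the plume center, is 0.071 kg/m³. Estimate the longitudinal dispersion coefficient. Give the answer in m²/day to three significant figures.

0.0370 m²/day

At the plume center C_max = M/(n_e·A·√(4πDt)), so D = M²/(4πt·(n_e·A·C_max)²).
n_e·A·C_max = 0.32 × 20 × 0.071 = 0.4544 kg/m.
D = 12²/(4π × 1500 × 0.4544²) = 0.0370 m²/day.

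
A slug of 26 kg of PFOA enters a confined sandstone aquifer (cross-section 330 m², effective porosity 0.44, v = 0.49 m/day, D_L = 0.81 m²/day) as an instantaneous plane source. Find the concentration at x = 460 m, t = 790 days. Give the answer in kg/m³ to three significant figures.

For an instantaneous plane source, C(x,t) = M/(n_e·A·√(4πDt)) · exp(−(x−vt)²/(4Dt)), with n_e·A the pore (flow) area.
Plume center vt = 0.49 × 790 = 387.1 m, so the well at 460 m is 72.9 m downgradient of the peak.
√(4πDt) = 89.67 m, giving peak height M/(n_e·A·√(4πDt)) = 26/(0.44 × 330 × 89.67) = 0.001997 kg/m³.
(x−vt)²/(4Dt) = (72.9)²/(4 × 0.81 × 790) = 2.076; exp(−2.076) = 0.1254.
C = 0.001997 × 0.1254 = 0.000250 kg/m³.

0.000250 kg/m³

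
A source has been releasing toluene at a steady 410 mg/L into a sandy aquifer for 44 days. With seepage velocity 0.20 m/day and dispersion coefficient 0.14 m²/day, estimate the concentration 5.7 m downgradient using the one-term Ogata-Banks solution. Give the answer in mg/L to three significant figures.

333 mg/L

For a continuous step input, C/C₀ ≈ ½·erfc((x−vt)/(2√(Dt))).
vt = 0.20 × 44 = 8.8 m and 2√(Dt) = 2√(0.14 × 44) = 4.964 m.
Argument (x−vt)/(2√(Dt)) = (5.7 − 8.8)/4.964 = -0.6245; ½·erfc(-0.6245) = 0.8114.
C = 410 × 0.8114 = 333 mg/L.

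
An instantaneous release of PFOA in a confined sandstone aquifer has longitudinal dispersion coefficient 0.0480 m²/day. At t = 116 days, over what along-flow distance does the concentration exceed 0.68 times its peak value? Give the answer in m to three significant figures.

5.86 m

The plume is Gaussian with σ = √(2Dt) = √(2 × 0.0480 × 116) = 3.337 m.
C/C_peak = exp(−Δx²/(2σ²)) = 0.68 ⇒ Δx = σ·√(−2 ln 0.68) = 3.337 × 0.8783 = 2.931 m.
Width = 2Δx = 5.86 m.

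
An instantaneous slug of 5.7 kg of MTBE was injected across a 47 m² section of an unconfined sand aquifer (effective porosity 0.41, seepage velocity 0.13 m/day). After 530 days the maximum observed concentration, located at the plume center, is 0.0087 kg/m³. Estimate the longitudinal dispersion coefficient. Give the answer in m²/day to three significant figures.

0.174 m²/day

At the plume center C_max = M/(n_e·A·√(4πDt)), so D = M²/(4πt·(n_e·A·C_max)²).
n_e·A·C_max = 0.41 × 47 × 0.0087 = 0.1676 kg/m.
D = 5.7²/(4π × 530 × 0.1676²) = 0.174 m²/day.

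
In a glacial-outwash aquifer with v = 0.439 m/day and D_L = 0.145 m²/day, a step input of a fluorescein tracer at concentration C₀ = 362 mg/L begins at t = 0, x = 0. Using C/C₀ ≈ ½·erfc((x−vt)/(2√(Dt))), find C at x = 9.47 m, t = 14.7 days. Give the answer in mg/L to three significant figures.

26.1 mg/L

For a continuous step input, C/C₀ ≈ ½·erfc((x−vt)/(2√(Dt))).
vt = 0.439 × 14.7 = 6.4533 m and 2√(Dt) = 2√(0.145 × 14.7) = 2.920 m.
Argument (x−vt)/(2√(Dt)) = (9.47 − 6.4533)/2.920 = 1.033; ½·erfc(1.033) = 0.07202.
C = 362 × 0.07202 = 26.1 mg/L.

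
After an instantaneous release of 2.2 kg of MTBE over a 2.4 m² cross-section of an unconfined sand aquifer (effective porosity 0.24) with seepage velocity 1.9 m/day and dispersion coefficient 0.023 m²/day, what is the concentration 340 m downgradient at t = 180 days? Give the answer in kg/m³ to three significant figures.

0.416 kg/m³

For an instantaneous plane source, C(x,t) = M/(n_e·A·√(4πDt)) · exp(−(x−vt)²/(4Dt)), with n_e·A the pore (flow) area.
Plume center vt = 1.9 × 180 = 342 m, so the well at 340 m is 2 m upgradient of the peak.
√(4πDt) = 7.213 m, giving peak height M/(n_e·A·√(4πDt)) = 2.2/(0.24 × 2.4 × 7.213) = 0.5295 kg/m³.
(x−vt)²/(4Dt) = (-2)²/(4 × 0.023 × 180) = 0.2415; exp(−0.2415) = 0.7854.
C = 0.5295 × 0.7854 = 0.416 kg/m³.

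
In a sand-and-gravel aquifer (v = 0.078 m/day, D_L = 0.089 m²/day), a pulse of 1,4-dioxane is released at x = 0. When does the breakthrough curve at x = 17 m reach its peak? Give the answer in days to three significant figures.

204 days

For the 1D instantaneous-source solution, setting ∂C/∂t = 0 at fixed x gives v²t² + 2Dt − x² = 0, so t = (√(D² + v²x²) − D)/v².
√(D² + v²x²) = √(0.089² + 0.078² × 17²) = 1.329; v² = 0.006084.
t = (1.329 − 0.089)/0.006084 = 204 days (vs. the pure-advection estimate x/v = 218 d).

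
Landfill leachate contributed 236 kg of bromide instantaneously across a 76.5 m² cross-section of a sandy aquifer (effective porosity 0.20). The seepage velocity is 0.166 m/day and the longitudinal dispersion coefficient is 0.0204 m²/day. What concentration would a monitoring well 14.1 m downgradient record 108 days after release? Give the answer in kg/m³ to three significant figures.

For an instantaneous plane source, C(x,t) = M/(n_e·A·√(4πDt)) · exp(−(x−vt)²/(4Dt)), with n_e·A the pore (flow) area.
Plume center vt = 0.166 × 108 = 17.928 m, so the well at 14.1 m is 3.828 m upgradient of the peak.
√(4πDt) = 5.262 m, giving peak height M/(n_e·A·√(4πDt)) = 236/(0.20 × 76.5 × 5.262) = 2.931 kg/m³.
(x−vt)²/(4Dt) = (-3.828)²/(4 × 0.0204 × 108) = 1.663; exp(−1.663) = 0.1896.
C = 2.931 × 0.1896 = 0.556 kg/m³.

0.556 kg/m³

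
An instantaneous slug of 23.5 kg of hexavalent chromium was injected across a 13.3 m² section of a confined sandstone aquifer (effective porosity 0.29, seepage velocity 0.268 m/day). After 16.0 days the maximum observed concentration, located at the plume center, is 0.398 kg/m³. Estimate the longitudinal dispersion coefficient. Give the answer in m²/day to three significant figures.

At the plume center C_max = M/(n_e·A·√(4πDt)), so D = M²/(4πt·(n_e·A·C_max)²).
n_e·A·C_max = 0.29 × 13.3 × 0.398 = 1.535 kg/m.
D = 23.5²/(4π × 16.0 × 1.535²) = 1.17 m²/day.

1.17 m²/day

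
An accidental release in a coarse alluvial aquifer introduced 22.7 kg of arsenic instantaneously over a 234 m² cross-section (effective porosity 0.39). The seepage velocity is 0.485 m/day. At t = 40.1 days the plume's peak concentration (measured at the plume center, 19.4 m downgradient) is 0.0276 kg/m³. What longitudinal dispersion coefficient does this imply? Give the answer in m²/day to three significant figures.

0.161 m²/day

At the plume center C_max = M/(n_e·A·√(4πDt)), so D = M²/(4πt·(n_e·A·C_max)²).
n_e·A·C_max = 0.39 × 234 × 0.0276 = 2.519 kg/m.
D = 22.7²/(4π × 40.1 × 2.519²) = 0.161 m²/day.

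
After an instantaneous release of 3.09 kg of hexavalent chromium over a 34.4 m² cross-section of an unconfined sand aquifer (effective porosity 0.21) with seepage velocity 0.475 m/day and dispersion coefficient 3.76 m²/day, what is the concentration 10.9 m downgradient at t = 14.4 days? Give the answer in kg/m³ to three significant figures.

0.0152 kg/m³

For an instantaneous plane source, C(x,t) = M/(n_e·A·√(4πDt)) · exp(−(x−vt)²/(4Dt)), with n_e·A the pore (flow) area.
Plume center vt = 0.475 × 14.4 = 6.84 m, so the well at 10.9 m is 4.06 m downgradient of the peak.
√(4πDt) = 26.08 m, giving peak height M/(n_e·A·√(4πDt)) = 3.09/(0.21 × 34.4 × 26.08) = 0.01640 kg/m³.
(x−vt)²/(4Dt) = (4.06)²/(4 × 3.76 × 14.4) = 0.07611; exp(−0.07611) = 0.9267.
C = 0.01640 × 0.9267 = 0.0152 kg/m³.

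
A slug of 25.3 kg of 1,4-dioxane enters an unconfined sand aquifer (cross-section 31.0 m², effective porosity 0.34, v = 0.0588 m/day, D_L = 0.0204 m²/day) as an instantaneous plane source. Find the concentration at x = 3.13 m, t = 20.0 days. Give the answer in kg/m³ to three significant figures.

For an instantaneous plane source, C(x,t) = M/(n_e·A·√(4πDt)) · exp(−(x−vt)²/(4Dt)), with n_e·A the pore (flow) area.
Plume center vt = 0.0588 × 20.0 = 1.176 m, so the well at 3.13 m is 1.954 m downgradient of the peak.
√(4πDt) = 2.264 m, giving peak height M/(n_e·A·√(4πDt)) = 25.3/(0.34 × 31.0 × 2.264) = 1.060 kg/m³.
(x−vt)²/(4Dt) = (1.954)²/(4 × 0.0204 × 20.0) = 2.340; exp(−2.340) = 0.09633.
C = 1.060 × 0.09633 = 0.102 kg/m³.

0.102 kg/m³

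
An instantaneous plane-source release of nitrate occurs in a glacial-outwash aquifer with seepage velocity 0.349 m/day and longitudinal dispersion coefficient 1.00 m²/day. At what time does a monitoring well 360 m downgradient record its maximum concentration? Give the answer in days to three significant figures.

1020 days

For the 1D instantaneous-source solution, setting ∂C/∂t = 0 at fixed x gives v²t² + 2Dt − x² = 0, so t = (√(D² + v²x²) − D)/v².
√(D² + v²x²) = √(1.00² + 0.349² × 360²) = 125.6; v² = 0.121801.
t = (125.6 − 1.00)/0.121801 = 1020 days (vs. the pure-advection estimate x/v = 1030 d).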